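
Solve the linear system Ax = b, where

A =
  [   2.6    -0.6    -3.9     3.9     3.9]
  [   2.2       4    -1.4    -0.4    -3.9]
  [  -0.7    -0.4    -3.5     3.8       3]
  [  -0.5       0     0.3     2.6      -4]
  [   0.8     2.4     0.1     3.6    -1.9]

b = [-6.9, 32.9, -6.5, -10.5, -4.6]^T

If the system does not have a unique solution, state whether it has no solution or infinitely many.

x_1 = 0, x_2 = 5, x_3 = -5, x_4 = -5, x_5 = -1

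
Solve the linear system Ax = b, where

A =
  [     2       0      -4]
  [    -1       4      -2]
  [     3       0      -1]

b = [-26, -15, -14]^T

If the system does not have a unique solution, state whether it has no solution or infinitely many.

Row-reduce the augmented matrix:
R1 ← R1 / (2).
R2 ← R2 + 1·R1.
R3 ← R3 − 3·R1.
R2 ← R2 / (4).
R3 ← R3 / (5).
R1 ← R1 + 2·R3.
R2 ← R2 + 1·R3.
Reading off the reduced rows gives x_1 = -3, x_2 = -2, x_3 = 5.

x_1 = -3, x_2 = -2, x_3 = 5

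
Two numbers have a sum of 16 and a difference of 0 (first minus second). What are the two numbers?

first number: 8, second number: 8

Let x = first number, y = second number.
  x + y = 16
  x - y = 0
From equation 1: x = 16 − y.
Substitute into equation 2 and solve: y = 8.
Then x = 8.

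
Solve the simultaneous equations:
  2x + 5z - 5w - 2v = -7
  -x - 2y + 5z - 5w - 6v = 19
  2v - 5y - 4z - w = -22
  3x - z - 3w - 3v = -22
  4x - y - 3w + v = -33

x = -4, y = -1, z = 4, w = 5, v = -3

Row-reduce the augmented matrix:
R1 ← R1 / (2).
R2 ← R2 + 1·R1.
R4 ← R4 − 3·R1.
R5 ← R5 − 4·R1.
R2 ← R2 / (-2).
R3 ← R3 + 5·R2.
R5 ← R5 + 1·R2.
R3 ← R3 / (-91/4).
R1 ← R1 − 5/2·R3.
R2 ← R2 + 15/4·R3.
R4 ← R4 + 17/2·R3.
R5 ← R5 + 55/4·R3.
R4 ← R4 / (-194/91).
R1 ← R1 + 50/91·R4.
R2 ← R2 − 75/91·R4.
R3 ← R3 + 71/91·R4.
R5 ← R5 − 2/91·R4.
R5 ← R5 / (-326/97).
R1 ← R1 − 293/97·R5.
R2 ← R2 + 491/194·R5.
R3 ← R3 − 351/194·R5.
R4 ← R4 − 663/194·R5.
Reading off the reduced rows gives x = -4, y = -1, z = 4, w = 5, v = -3.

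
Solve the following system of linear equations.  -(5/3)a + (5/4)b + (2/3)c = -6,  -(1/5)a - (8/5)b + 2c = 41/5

Row-reduce:
R1 ← R1 / (-5/3).
R2 ← R2 + 1/5·R1.
R2 ← R2 / (-7/4).
R1 ← R1 + 3/4·R2.
Rank is 2 with 3 unknowns, leaving c free.

infinitely many solutions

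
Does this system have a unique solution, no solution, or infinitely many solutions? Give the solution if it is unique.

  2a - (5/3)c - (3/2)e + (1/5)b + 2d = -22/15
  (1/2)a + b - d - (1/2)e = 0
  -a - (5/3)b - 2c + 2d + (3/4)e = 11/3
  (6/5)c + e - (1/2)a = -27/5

Row-reduce:
R1 ← R1 / (2).
R2 ← R2 − 1/2·R1.
R3 ← R3 + 1·R1.
R4 ← R4 + 1/2·R1.
R2 ← R2 / (19/20).
R1 ← R1 − 1/10·R2.
R3 ← R3 + 47/30·R2.
R4 ← R4 − 1/20·R2.
R3 ← R3 / (-367/171).
R1 ← R1 + 50/57·R3.
R2 ← R2 − 25/57·R3.
R4 ← R4 − 217/285·R3.
R4 ← R4 / (281/367).
R1 ← R1 − 346/367·R4.
R2 ← R2 + 540/367·R4.
R3 ← R3 + 90/367·R4.
Rank is 4 with 5 unknowns, leaving e free.

infinitely many solutions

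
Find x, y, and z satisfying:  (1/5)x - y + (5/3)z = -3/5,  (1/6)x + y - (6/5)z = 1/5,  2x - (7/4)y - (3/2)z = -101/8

Row-reduce the augmented matrix:
R1 ← R1 / (1/5).
R2 ← R2 − 1/6·R1.
R3 ← R3 − 2·R1.
R2 ← R2 / (11/6).
R1 ← R1 + 5·R2.
R3 ← R3 − 33/4·R2.
R3 ← R3 / (-391/60).
R1 ← R1 − 14/11·R3.
R2 ← R2 + 233/165·R3.
Reading off the reduced rows gives x = -3, y = 5/2, z = 3/2.

x = -3, y = 5/2, z = 3/2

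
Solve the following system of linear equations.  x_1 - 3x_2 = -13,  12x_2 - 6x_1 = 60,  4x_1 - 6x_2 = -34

Row-reduce the augmented matrix:
R2 ← R2 + 6·R1.
R3 ← R3 − 4·R1.
R2 ← R2 / (-6).
R1 ← R1 + 3·R2.
R3 ← R3 − 6·R2.
R3 reduces to 0 = 0, so the extra equation is consistent.
Reading off the reduced rows gives x_1 = -4, x_2 = 3.

x_1 = -4, x_2 = 3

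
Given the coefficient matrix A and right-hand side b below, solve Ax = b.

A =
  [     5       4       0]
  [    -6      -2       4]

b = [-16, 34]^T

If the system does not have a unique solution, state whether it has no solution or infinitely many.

Row-reduce:
R1 ← R1 / (5).
R2 ← R2 + 6·R1.
R2 ← R2 / (14/5).
R1 ← R1 − 4/5·R2.
Rank is 2 with 3 unknowns, leaving x_3 free.

infinitely many solutions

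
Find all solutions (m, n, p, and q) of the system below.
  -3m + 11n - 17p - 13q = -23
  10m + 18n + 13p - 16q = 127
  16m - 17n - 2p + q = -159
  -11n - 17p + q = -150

m = -3, n = 6, p = 5, q = 1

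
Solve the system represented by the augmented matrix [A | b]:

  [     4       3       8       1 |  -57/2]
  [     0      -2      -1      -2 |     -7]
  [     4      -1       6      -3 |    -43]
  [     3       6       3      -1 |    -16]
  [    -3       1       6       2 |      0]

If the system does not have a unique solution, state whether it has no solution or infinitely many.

no solution

Row-reduce:
R1 ← R1 / (4).
R3 ← R3 − 4·R1.
R4 ← R4 − 3·R1.
R5 ← R5 + 3·R1.
R2 ← R2 / (-2).
R1 ← R1 − 3/4·R2.
R3 ← R3 + 4·R2.
R4 ← R4 − 15/4·R2.
R5 ← R5 − 13/4·R2.
Swap R3 and R4.
R3 ← R3 / (-39/8).
R1 ← R1 − 13/8·R3.
R2 ← R2 − 1/2·R3.
R5 ← R5 − 83/8·R3.
Swap R4 and R5.
R4 ← R4 / (-476/39).
R1 ← R1 + 7/3·R4.
R2 ← R2 − 17/39·R4.
R3 ← R3 − 44/39·R4.
Row 5 reduces to 0 = -1/2, a contradiction. The system is inconsistent.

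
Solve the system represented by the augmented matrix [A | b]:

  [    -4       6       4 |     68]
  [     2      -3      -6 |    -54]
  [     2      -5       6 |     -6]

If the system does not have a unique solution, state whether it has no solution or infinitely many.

Row-reduce the augmented matrix:
R1 ← R1 / (-4).
R2 ← R2 − 2·R1.
R3 ← R3 − 2·R1.
Swap R2 and R3.
R2 ← R2 / (-2).
R1 ← R1 + 3/2·R2.
R3 ← R3 / (-4).
R1 ← R1 + 7·R3.
R2 ← R2 + 4·R3.
Reading off the reduced rows gives x_1 = -3, x_2 = 6, x_3 = 5.

x_1 = -3, x_2 = 6, x_3 = 5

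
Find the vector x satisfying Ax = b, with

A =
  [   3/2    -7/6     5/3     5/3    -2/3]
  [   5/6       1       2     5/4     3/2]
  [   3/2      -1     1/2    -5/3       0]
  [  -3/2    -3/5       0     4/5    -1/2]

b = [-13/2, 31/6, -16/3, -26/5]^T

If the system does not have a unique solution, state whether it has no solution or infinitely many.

Row-reduce:
R1 ← R1 / (3/2).
R2 ← R2 − 5/6·R1.
R3 ← R3 − 3/2·R1.
R4 ← R4 + 3/2·R1.
R2 ← R2 / (89/54).
R1 ← R1 + 7/9·R2.
R3 ← R3 − 1/6·R2.
R4 ← R4 + 53/30·R2.
R3 ← R3 / (-227/178).
R1 ← R1 − 144/89·R3.
R2 ← R2 − 58/89·R3.
R4 ← R4 − 1254/445·R3.
R4 ← R4 / (-20993/4540).
R1 ← R1 + 1365/454·R4.
R2 ← R2 + 2075/1362·R4.
R3 ← R3 − 3595/1362·R4.
Rank is 4 with 5 unknowns, leaving x_5 free.

infinitely many solutions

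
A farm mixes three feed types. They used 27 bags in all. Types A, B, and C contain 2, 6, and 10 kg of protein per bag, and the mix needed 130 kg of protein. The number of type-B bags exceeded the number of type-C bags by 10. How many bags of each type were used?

type-A bags: 11, type-B bags: 13, type-C bags: 3

Let a = type-A bags, b = type-B bags, c = type-C bags.
  b + c + a = 27
  2a + 6b + 10c = 130
  b - c = 10
Row-reduce the augmented matrix:
R2 ← R2 − 2·R1.
R2 ← R2 / (4).
R1 ← R1 − 1·R2.
R3 ← R3 − 1·R2.
R3 ← R3 / (-3).
R1 ← R1 + 1·R3.
R2 ← R2 − 2·R3.
Reading off the reduced rows gives a = 11, b = 13, c = 3.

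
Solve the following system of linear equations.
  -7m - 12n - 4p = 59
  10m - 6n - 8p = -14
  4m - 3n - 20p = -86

Row-reduce the augmented matrix:
R1 ← R1 / (-7).
R2 ← R2 − 10·R1.
R3 ← R3 − 4·R1.
R2 ← R2 / (-162/7).
R1 ← R1 − 12/7·R2.
R3 ← R3 + 69/7·R2.
R3 ← R3 / (-148/9).
R1 ← R1 + 4/9·R3.
R2 ← R2 − 16/27·R3.
Reading off the reduced rows gives m = -1, n = -6, p = 5.

m = -1, n = -6, p = 5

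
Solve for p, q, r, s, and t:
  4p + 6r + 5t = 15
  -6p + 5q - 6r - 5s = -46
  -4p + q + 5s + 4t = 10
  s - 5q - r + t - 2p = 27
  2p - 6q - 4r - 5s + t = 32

p = 3, q = -5, r = -2, s = 3, t = 3

Row-reduce the augmented matrix:
R1 ← R1 / (4).
R2 ← R2 + 6·R1.
R3 ← R3 + 4·R1.
R4 ← R4 + 2·R1.
R5 ← R5 − 2·R1.
R2 ← R2 / (5).
R3 ← R3 − 1·R2.
R4 ← R4 + 5·R2.
R5 ← R5 + 6·R2.
R3 ← R3 / (27/5).
R1 ← R1 − 3/2·R3.
R2 ← R2 − 3/5·R3.
R4 ← R4 − 5·R3.
R5 ← R5 + 17/5·R3.
R4 ← R4 / (-86/9).
R1 ← R1 + 5/3·R4.
R2 ← R2 + 5/3·R4.
R3 ← R3 − 10/9·R4.
R5 ← R5 + 65/9·R4.
R5 ← R5 / (1575/172).
R1 ← R1 + 265/172·R5.
R2 ← R2 + 7/172·R5.
R3 ← R3 − 80/43·R5.
R4 ← R4 + 73/172·R5.
Reading off the reduced rows gives p = 3, q = -5, r = -2, s = 3, t = 3.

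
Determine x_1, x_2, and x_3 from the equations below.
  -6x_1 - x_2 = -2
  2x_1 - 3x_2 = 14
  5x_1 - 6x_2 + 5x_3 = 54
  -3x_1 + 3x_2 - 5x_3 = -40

Row-reduce the augmented matrix:
R1 ← R1 / (-6).
R2 ← R2 − 2·R1.
R3 ← R3 − 5·R1.
R4 ← R4 + 3·R1.
R2 ← R2 / (-10/3).
R1 ← R1 − 1/6·R2.
R3 ← R3 + 41/6·R2.
R4 ← R4 − 7/2·R2.
R3 ← R3 / (5).
R4 ← R4 + 5·R3.
R4 reduces to 0 = 0, so the extra equation is consistent.
Reading off the reduced rows gives x_1 = 1, x_2 = -4, x_3 = 5.

x_1 = 1, x_2 = -4, x_3 = 5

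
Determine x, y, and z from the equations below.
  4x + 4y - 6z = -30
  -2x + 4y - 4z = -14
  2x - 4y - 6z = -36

Row-reduce the augmented matrix:
R1 ← R1 / (4).
R2 ← R2 + 2·R1.
R3 ← R3 − 2·R1.
R2 ← R2 / (6).
R1 ← R1 − 1·R2.
R3 ← R3 + 6·R2.
R3 ← R3 / (-10).
R1 ← R1 + 1/3·R3.
R2 ← R2 + 7/6·R3.
Reading off the reduced rows gives x = -1, y = 1, z = 5.

x = -1, y = 1, z = 5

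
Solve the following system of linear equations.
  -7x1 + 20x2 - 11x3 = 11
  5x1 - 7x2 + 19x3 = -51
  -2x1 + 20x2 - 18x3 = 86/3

Row-reduce the augmented matrix:
R1 ← R1 / (-7).
R2 ← R2 − 5·R1.
R3 ← R3 + 2·R1.
R2 ← R2 / (51/7).
R1 ← R1 + 20/7·R2.
R3 ← R3 − 100/7·R2.
R3 ← R3 / (-624/17).
R1 ← R1 − 101/17·R3.
R2 ← R2 − 26/17·R3.
Reading off the reduced rows gives x1 = -2/3, x2 = -4/3, x3 = -3.

x1 = -2/3, x2 = -4/3, x3 = -3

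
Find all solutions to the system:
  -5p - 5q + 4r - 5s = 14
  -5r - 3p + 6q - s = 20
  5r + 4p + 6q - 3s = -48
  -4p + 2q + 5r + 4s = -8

Row-reduce the augmented matrix:
R1 ← R1 / (-5).
R2 ← R2 + 3·R1.
R3 ← R3 − 4·R1.
R4 ← R4 + 4·R1.
R2 ← R2 / (9).
R1 ← R1 − 1·R2.
R3 ← R3 − 2·R2.
R4 ← R4 − 6·R2.
R3 ← R3 / (443/45).
R1 ← R1 − 1/45·R3.
R2 ← R2 + 37/45·R3.
R4 ← R4 − 101/15·R3.
R4 ← R4 / (5209/443).
R1 ← R1 − 352/443·R4.
R2 ← R2 + 177/443·R4.
R3 ← R3 + 335/443·R4.
Reading off the reduced rows gives p = -4, q = -2, r = -4, s = 0.

p = -4, q = -2, r = -4, s = 0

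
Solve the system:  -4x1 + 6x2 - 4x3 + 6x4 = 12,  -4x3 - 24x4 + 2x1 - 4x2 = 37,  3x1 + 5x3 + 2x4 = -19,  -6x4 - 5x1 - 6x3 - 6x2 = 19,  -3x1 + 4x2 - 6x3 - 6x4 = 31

Row-reduce:
R1 ← R1 / (-4).
R2 ← R2 − 2·R1.
R3 ← R3 − 3·R1.
R4 ← R4 + 5·R1.
R5 ← R5 + 3·R1.
R2 ← R2 / (-1).
R1 ← R1 + 3/2·R2.
R3 ← R3 − 9/2·R2.
R4 ← R4 + 27/2·R2.
R5 ← R5 + 1/2·R2.
R3 ← R3 / (-25).
R1 ← R1 − 10·R3.
R2 ← R2 − 6·R3.
R4 ← R4 − 80·R3.
R4 ← R4 / (-58/5).
R1 ← R1 + 26/5·R4.
R2 ← R2 + 3/25·R4.
R3 ← R3 − 88/25·R4.
Row 5 reduces to 0 = 1/2, a contradiction. The system is inconsistent.

no solution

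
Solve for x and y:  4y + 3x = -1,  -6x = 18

Row-reduce the augmented matrix:
R1 ← R1 / (3).
R2 ← R2 + 6·R1.
R2 ← R2 / (8).
R1 ← R1 − 4/3·R2.
Reading off the reduced rows gives x = -3, y = 2.

x = -3, y = 2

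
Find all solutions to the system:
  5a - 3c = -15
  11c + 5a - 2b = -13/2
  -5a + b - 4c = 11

Row-reduce:
R1 ← R1 / (5).
R2 ← R2 − 5·R1.
R3 ← R3 + 5·R1.
R2 ← R2 / (-2).
R3 ← R3 − 1·R2.
Row 3 reduces to 0 = 1/4, a contradiction. The system is inconsistent.

no solution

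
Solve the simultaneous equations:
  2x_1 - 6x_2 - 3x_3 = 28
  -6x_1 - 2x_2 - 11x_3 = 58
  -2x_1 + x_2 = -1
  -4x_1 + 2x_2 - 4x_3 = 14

no solution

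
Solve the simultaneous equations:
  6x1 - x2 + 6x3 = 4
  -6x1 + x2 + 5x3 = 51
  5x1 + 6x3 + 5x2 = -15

Row-reduce the augmented matrix:
R1 ← R1 / (6).
R2 ← R2 + 6·R1.
R3 ← R3 − 5·R1.
Swap R2 and R3.
R2 ← R2 / (35/6).
R1 ← R1 + 1/6·R2.
R3 ← R3 / (11).
R1 ← R1 − 36/35·R3.
R2 ← R2 − 6/35·R3.
Reading off the reduced rows gives x1 = -5, x2 = -4, x3 = 5.

x1 = -5, x2 = -4, x3 = 5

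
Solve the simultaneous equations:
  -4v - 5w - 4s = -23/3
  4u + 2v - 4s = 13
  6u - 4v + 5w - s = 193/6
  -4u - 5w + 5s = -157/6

u = 3, v = -1/2, w = 7/3, s = -1/2

Row-reduce the augmented matrix:
Swap R1 and R2.
R1 ← R1 / (4).
R3 ← R3 − 6·R1.
R4 ← R4 + 4·R1.
R2 ← R2 / (-4).
R1 ← R1 − 1/2·R2.
R3 ← R3 + 7·R2.
R4 ← R4 − 2·R2.
R3 ← R3 / (55/4).
R1 ← R1 + 5/8·R3.
R2 ← R2 − 5/4·R3.
R4 ← R4 + 15/2·R3.
R4 ← R4 / (61/11).
R1 ← R1 + 21/22·R4.
R2 ← R2 + 1/11·R4.
R3 ← R3 − 48/55·R4.
Reading off the reduced rows gives u = 3, v = -1/2, w = 7/3, s = -1/2.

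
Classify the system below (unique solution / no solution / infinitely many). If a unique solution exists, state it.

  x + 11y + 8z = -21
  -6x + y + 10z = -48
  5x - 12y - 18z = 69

infinitely many solutions

Row-reduce:
R2 ← R2 + 6·R1.
R3 ← R3 − 5·R1.
R2 ← R2 / (67).
R1 ← R1 − 11·R2.
R3 ← R3 + 67·R2.
Rank is 2 with 3 unknowns, leaving z free.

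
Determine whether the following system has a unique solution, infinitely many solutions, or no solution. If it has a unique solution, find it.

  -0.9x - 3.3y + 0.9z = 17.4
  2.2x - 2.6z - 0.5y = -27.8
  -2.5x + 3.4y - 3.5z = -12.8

Row-reduce the augmented matrix:
R1 ← R1 / (-9/10).
R2 ← R2 − 11/5·R1.
R3 ← R3 + 5/2·R1.
R2 ← R2 / (-257/30).
R1 ← R1 − 11/3·R2.
R3 ← R3 − 377/30·R2.
R3 ← R3 / (-8464/1285).
R1 ← R1 + 301/257·R3.
R2 ← R2 − 12/257·R3.
Reading off the reduced rows gives x = -6, y = -2, z = 6.

x = -6, y = -2, z = 6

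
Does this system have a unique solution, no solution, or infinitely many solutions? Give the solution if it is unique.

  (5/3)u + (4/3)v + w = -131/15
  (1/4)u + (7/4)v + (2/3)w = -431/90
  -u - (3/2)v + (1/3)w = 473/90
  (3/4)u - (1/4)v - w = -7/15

Row-reduce the augmented matrix:
R1 ← R1 / (5/3).
R2 ← R2 − 1/4·R1.
R3 ← R3 + 1·R1.
R4 ← R4 − 3/4·R1.
R2 ← R2 / (31/20).
R1 ← R1 − 4/5·R2.
R3 ← R3 + 7/10·R2.
R4 ← R4 + 17/20·R2.
R3 ← R3 / (7/6).
R1 ← R1 − 1/3·R3.
R2 ← R2 − 1/3·R3.
R4 ← R4 + 7/6·R3.
R4 reduces to 0 = 0, so the extra equation is consistent.
Reading off the reduced rows gives u = -3, v = -9/5, w = -4/3.

u = -3, v = -9/5, w = -4/3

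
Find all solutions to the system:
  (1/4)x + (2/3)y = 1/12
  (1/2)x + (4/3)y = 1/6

infinitely many solutions

Row-reduce:
R1 ← R1 / (1/4).
R2 ← R2 − 1/2·R1.
Rank is 1 with 2 unknowns, leaving y free.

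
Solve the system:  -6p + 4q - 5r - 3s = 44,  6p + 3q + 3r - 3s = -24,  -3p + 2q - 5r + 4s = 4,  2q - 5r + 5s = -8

Row-reduce the augmented matrix:
R1 ← R1 / (-6).
R2 ← R2 − 6·R1.
R3 ← R3 + 3·R1.
R2 ← R2 / (7).
R1 ← R1 + 2/3·R2.
R4 ← R4 − 2·R2.
R3 ← R3 / (-5/2).
R1 ← R1 − 9/14·R3.
R2 ← R2 + 2/7·R3.
R4 ← R4 + 31/7·R3.
R4 ← R4 / (-106/35).
R1 ← R1 − 47/35·R4.
R2 ← R2 + 52/35·R4.
R3 ← R3 + 11/5·R4.
Reading off the reduced rows gives p = -2, q = -4, r = -6, s = -6.

p = -2, q = -4, r = -6, s = -6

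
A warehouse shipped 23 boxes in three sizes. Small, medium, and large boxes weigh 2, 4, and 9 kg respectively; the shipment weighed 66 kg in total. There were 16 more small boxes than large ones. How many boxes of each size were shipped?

small boxes: 18, medium boxes: 3, large boxes: 2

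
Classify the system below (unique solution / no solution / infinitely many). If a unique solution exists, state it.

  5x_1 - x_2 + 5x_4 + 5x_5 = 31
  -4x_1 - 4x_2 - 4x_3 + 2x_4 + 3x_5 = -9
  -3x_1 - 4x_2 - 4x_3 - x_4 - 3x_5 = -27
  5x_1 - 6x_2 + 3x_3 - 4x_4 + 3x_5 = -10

infinitely many solutions

Row-reduce:
R1 ← R1 / (5).
R2 ← R2 + 4·R1.
R3 ← R3 + 3·R1.
R4 ← R4 − 5·R1.
R2 ← R2 / (-24/5).
R1 ← R1 + 1/5·R2.
R3 ← R3 + 23/5·R2.
R4 ← R4 + 5·R2.
R3 ← R3 / (-1/6).
R1 ← R1 − 1/6·R3.
R2 ← R2 − 5/6·R3.
R4 ← R4 − 43/6·R3.
R4 ← R4 / (-353/2).
R1 ← R1 + 3·R4.
R2 ← R2 + 20·R4.
R3 ← R3 − 45/2·R4.
Rank is 4 with 5 unknowns, leaving x_5 free.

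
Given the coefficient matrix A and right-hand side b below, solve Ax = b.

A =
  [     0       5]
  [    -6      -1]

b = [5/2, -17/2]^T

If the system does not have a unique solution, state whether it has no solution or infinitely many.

Row-reduce the augmented matrix:
Swap R1 and R2.
R1 ← R1 / (-6).
R2 ← R2 / (5).
R1 ← R1 − 1/6·R2.
Reading off the reduced rows gives x_1 = 4/3, x_2 = 1/2.

x_1 = 4/3, x_2 = 1/2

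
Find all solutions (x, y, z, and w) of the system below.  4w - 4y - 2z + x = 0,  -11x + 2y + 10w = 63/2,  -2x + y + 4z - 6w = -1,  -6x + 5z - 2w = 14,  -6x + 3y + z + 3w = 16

Row-reduce:
R2 ← R2 + 11·R1.
R3 ← R3 + 2·R1.
R4 ← R4 + 6·R1.
R5 ← R5 + 6·R1.
R2 ← R2 / (-42).
R1 ← R1 + 4·R2.
R3 ← R3 + 7·R2.
R4 ← R4 + 24·R2.
R5 ← R5 + 21·R2.
R3 ← R3 / (11/3).
R1 ← R1 − 2/21·R3.
R2 ← R2 − 11/21·R3.
R4 ← R4 − 39/7·R3.
R4 ← R4 / (137/77).
R1 ← R1 + 74/77·R4.
R2 ← R2 + 2/7·R4.
R3 ← R3 + 21/11·R4.
Row 5 reduces to 0 = 1/4, a contradiction. The system is inconsistent.

no solution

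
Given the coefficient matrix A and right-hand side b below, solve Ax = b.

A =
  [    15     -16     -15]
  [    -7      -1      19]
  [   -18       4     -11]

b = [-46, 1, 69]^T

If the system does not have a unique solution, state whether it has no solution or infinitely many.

Row-reduce the augmented matrix:
R1 ← R1 / (15).
R2 ← R2 + 7·R1.
R3 ← R3 + 18·R1.
R2 ← R2 / (-127/15).
R1 ← R1 + 16/15·R2.
R3 ← R3 + 76/5·R2.
R3 ← R3 / (-6419/127).
R1 ← R1 + 319/127·R3.
R2 ← R2 + 180/127·R3.
Reading off the reduced rows gives x_1 = -3, x_2 = 1, x_3 = -1.

x_1 = -3, x_2 = 1, x_3 = -1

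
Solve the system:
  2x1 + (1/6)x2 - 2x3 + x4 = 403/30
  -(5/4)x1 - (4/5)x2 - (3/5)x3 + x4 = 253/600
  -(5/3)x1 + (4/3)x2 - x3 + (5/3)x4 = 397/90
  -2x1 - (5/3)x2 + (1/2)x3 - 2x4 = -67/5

x1 = 5/2, x2 = 1, x3 = -14/5, x4 = 8/3

Row-reduce the augmented matrix:
R1 ← R1 / (2).
R2 ← R2 + 5/4·R1.
R3 ← R3 + 5/3·R1.
R4 ← R4 + 2·R1.
R2 ← R2 / (-167/240).
R1 ← R1 − 1/12·R2.
R3 ← R3 − 53/36·R2.
R4 ← R4 + 3/2·R2.
R3 ← R3 / (-1099/167).
R1 ← R1 + 204/167·R3.
R2 ← R2 − 444/167·R3.
R4 ← R4 − 831/334·R3.
R4 ← R4 / (-709/314).
R1 ← R1 + 64/157·R4.
R2 ← R2 − 10/157·R4.
R3 ← R3 + 425/471·R4.
Reading off the reduced rows gives x1 = 5/2, x2 = 1, x3 = -14/5, x4 = 8/3.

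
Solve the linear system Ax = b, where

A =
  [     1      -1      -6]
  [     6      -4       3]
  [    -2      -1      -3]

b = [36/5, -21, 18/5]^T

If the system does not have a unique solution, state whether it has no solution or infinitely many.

Row-reduce the augmented matrix:
R2 ← R2 − 6·R1.
R3 ← R3 + 2·R1.
R2 ← R2 / (2).
R1 ← R1 + 1·R2.
R3 ← R3 + 3·R2.
R3 ← R3 / (87/2).
R1 ← R1 − 27/2·R3.
R2 ← R2 − 39/2·R3.
Reading off the reduced rows gives x_1 = -3/5, x_2 = 3, x_3 = -9/5.

x_1 = -3/5, x_2 = 3, x_3 = -9/5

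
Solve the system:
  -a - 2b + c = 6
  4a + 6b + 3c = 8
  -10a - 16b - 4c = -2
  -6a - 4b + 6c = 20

Row-reduce:
R1 ← R1 / (-1).
R2 ← R2 − 4·R1.
R3 ← R3 + 10·R1.
R4 ← R4 + 6·R1.
R2 ← R2 / (-2).
R1 ← R1 − 2·R2.
R3 ← R3 − 4·R2.
R4 ← R4 − 8·R2.
Swap R3 and R4.
R3 ← R3 / (28).
R1 ← R1 − 6·R3.
R2 ← R2 + 7/2·R3.
Row 4 reduces to 0 = 2, a contradiction. The system is inconsistent.

no solution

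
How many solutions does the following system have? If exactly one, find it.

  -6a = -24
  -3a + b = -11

Row-reduce the augmented matrix:
R1 ← R1 / (-6).
R2 ← R2 + 3·R1.
Reading off the reduced rows gives a = 4, b = 1.

a = 4, b = 1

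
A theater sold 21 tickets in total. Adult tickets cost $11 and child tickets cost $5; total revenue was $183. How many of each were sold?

adult tickets: 13, child tickets: 8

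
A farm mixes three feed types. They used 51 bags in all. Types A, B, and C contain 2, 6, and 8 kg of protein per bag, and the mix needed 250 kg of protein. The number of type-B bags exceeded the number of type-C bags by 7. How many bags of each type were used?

Let a = type-A bags, b = type-B bags, c = type-C bags.
  a + b + c = 51
  2a + 6b + 8c = 250
  b - c = 7
Row-reduce the augmented matrix:
R2 ← R2 − 2·R1.
R2 ← R2 / (4).
R1 ← R1 − 1·R2.
R3 ← R3 − 1·R2.
R3 ← R3 / (-5/2).
R1 ← R1 + 1/2·R3.
R2 ← R2 − 3/2·R3.
Reading off the reduced rows gives a = 20, b = 19, c = 12.

type-A bags: 20, type-B bags: 19, type-C bags: 12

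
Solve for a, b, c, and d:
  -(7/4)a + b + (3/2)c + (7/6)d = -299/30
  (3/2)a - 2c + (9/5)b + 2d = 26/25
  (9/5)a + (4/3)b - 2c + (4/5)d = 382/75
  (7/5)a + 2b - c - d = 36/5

Row-reduce the augmented matrix:
R1 ← R1 / (-7/4).
R2 ← R2 − 3/2·R1.
R3 ← R3 − 9/5·R1.
R4 ← R4 − 7/5·R1.
R2 ← R2 / (93/35).
R1 ← R1 + 4/7·R2.
R3 ← R3 − 248/105·R2.
R4 ← R4 − 14/5·R2.
R3 ← R3 / (8/45).
R1 ← R1 + 94/93·R3.
R2 ← R2 + 25/93·R3.
R4 ← R4 − 443/465·R3.
R4 ← R4 / (641/1860).
R1 ← R1 + 709/186·R4.
R2 ← R2 − 15/124·R4.
R3 ← R3 + 15/4·R4.
Reading off the reduced rows gives a = 2, b = -1/5, c = -2, d = -14/5.

a = 2, b = -1/5, c = -2, d = -14/5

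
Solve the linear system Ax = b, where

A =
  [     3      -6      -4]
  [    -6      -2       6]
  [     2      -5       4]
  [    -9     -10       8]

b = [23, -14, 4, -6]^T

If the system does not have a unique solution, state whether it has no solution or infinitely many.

Row-reduce:
R1 ← R1 / (3).
R2 ← R2 + 6·R1.
R3 ← R3 − 2·R1.
R4 ← R4 + 9·R1.
R2 ← R2 / (-14).
R1 ← R1 + 2·R2.
R3 ← R3 + 1·R2.
R4 ← R4 + 28·R2.
R3 ← R3 / (143/21).
R1 ← R1 + 22/21·R3.
R2 ← R2 − 1/7·R3.
Row 4 reduces to 0 = -1, a contradiction. The system is inconsistent.

no solution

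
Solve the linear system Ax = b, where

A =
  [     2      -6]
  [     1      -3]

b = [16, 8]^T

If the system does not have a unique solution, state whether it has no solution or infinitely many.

infinitely many solutions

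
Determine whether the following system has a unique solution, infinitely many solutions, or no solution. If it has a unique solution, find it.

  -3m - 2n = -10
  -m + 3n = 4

m = 2, n = 2

From equation 2: m = -4 + 3·n.
Substitute into equation 1 and solve: n = 2.
Then m = 2.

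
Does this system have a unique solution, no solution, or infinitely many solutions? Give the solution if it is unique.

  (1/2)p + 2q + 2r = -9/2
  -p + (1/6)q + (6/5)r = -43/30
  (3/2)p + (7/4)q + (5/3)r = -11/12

p = 3, q = -5, r = 2

Row-reduce the augmented matrix:
R1 ← R1 / (1/2).
R2 ← R2 + 1·R1.
R3 ← R3 − 3/2·R1.
R2 ← R2 / (25/6).
R1 ← R1 − 4·R2.
R3 ← R3 + 17/4·R2.
R3 ← R3 / (364/375).
R1 ← R1 + 124/125·R3.
R2 ← R2 − 156/125·R3.
Reading off the reduced rows gives p = 3, q = -5, r = 2.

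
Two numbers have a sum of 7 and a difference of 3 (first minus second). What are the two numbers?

first number: 5, second number: 2

Let x = first number, y = second number.
  x + y = 7
  x - y = 3
From equation 1: x = 7 − y.
Substitute into equation 2 and solve: y = 2.
Then x = 5.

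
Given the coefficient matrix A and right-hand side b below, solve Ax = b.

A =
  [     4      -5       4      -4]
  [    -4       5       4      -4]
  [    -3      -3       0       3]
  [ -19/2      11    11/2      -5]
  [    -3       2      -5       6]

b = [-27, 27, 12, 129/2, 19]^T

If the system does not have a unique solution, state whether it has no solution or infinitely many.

no solution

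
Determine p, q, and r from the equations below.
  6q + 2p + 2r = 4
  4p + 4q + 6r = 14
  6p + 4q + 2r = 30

p = 6, q = -1, r = -1

Row-reduce the augmented matrix:
R1 ← R1 / (2).
R2 ← R2 − 4·R1.
R3 ← R3 − 6·R1.
R2 ← R2 / (-8).
R1 ← R1 − 3·R2.
R3 ← R3 + 14·R2.
R3 ← R3 / (-15/2).
R1 ← R1 − 7/4·R3.
R2 ← R2 + 1/4·R3.
Reading off the reduced rows gives p = 6, q = -1, r = -1.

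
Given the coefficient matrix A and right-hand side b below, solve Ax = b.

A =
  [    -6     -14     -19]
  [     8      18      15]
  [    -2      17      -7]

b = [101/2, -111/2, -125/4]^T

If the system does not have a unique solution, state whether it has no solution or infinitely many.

Row-reduce the augmented matrix:
R1 ← R1 / (-6).
R2 ← R2 − 8·R1.
R3 ← R3 + 2·R1.
R2 ← R2 / (-2/3).
R1 ← R1 − 7/3·R2.
R3 ← R3 − 65/3·R2.
R3 ← R3 / (-673/2).
R1 ← R1 + 33·R3.
R2 ← R2 − 31/2·R3.
Reading off the reduced rows gives x_1 = 0, x_2 = -9/4, x_3 = -1.

x_1 = 0, x_2 = -9/4, x_3 = -1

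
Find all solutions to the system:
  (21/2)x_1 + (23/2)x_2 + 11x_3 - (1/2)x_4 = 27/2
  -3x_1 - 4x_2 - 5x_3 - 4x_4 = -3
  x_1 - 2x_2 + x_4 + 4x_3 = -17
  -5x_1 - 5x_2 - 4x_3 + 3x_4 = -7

Row-reduce:
R1 ← R1 / (21/2).
R2 ← R2 + 3·R1.
R3 ← R3 − 1·R1.
R4 ← R4 + 5·R1.
R2 ← R2 / (-5/7).
R1 ← R1 − 23/21·R2.
R3 ← R3 + 65/21·R2.
R4 ← R4 − 10/21·R2.
R3 ← R3 / (11).
R1 ← R1 + 9/5·R3.
R2 ← R2 − 13/5·R3.
Rank is 3 with 4 unknowns, leaving x_4 free.

infinitely many solutions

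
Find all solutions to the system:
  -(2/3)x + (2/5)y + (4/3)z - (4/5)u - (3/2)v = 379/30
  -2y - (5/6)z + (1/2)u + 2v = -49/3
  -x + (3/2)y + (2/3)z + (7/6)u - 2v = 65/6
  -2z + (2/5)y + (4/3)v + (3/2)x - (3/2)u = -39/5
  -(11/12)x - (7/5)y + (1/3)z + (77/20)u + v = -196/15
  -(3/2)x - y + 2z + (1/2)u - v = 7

Row-reduce:
R1 ← R1 / (-2/3).
R3 ← R3 + 1·R1.
R4 ← R4 − 3/2·R1.
R5 ← R5 + 11/12·R1.
R6 ← R6 + 3/2·R1.
R2 ← R2 / (-2).
R1 ← R1 + 3/5·R2.
R3 ← R3 − 9/10·R2.
R4 ← R4 − 13/10·R2.
R5 ← R5 + 39/20·R2.
R6 ← R6 + 19/10·R2.
R3 ← R3 / (-41/24).
R1 ← R1 + 7/4·R3.
R2 ← R2 − 5/12·R3.
R4 ← R4 − 11/24·R3.
R5 ← R5 + 11/16·R3.
R6 ← R6 + 5/24·R3.
R4 ← R4 / (-1402/615).
R1 ← R1 + 329/205·R4.
R2 ← R2 − 47/123·R4.
R3 ← R3 + 311/205·R4.
R5 ← R5 − 701/205·R4.
R6 ← R6 − 928/615·R4.
Swap R5 and R6.
R5 ← R5 / (4043/84120).
R1 ← R1 − 43567/56080·R5.
R2 ← R2 + 26653/33648·R5.
R3 ← R3 + 21587/56080·R5.
R4 ← R4 − 2131/11216·R5.
Row 6 reduces to 0 = 1/2, a contradiction. The system is inconsistent.

no solution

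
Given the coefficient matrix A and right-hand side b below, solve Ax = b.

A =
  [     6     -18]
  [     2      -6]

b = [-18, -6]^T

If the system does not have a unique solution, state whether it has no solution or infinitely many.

infinitely many solutions

Row-reduce:
R1 ← R1 / (6).
R2 ← R2 − 2·R1.
Rank is 1 with 2 unknowns, leaving x_2 free.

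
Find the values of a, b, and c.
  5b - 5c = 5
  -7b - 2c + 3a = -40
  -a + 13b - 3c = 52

a = 1, b = 5, c = 4

Row-reduce the augmented matrix:
Swap R1 and R2.
R1 ← R1 / (3).
R3 ← R3 + 1·R1.
R2 ← R2 / (5).
R1 ← R1 + 7/3·R2.
R3 ← R3 − 32/3·R2.
R3 ← R3 / (7).
R1 ← R1 + 3·R3.
R2 ← R2 + 1·R3.
Reading off the reduced rows gives a = 1, b = 5, c = 4.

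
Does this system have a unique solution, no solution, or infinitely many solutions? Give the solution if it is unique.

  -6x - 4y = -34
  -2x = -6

Row-reduce the augmented matrix:
R1 ← R1 / (-6).
R2 ← R2 + 2·R1.
R2 ← R2 / (4/3).
R1 ← R1 − 2/3·R2.
Reading off the reduced rows gives x = 3, y = 4.

x = 3, y = 4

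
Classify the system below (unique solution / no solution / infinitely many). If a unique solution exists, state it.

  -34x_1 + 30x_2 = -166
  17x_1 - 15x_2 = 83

infinitely many solutions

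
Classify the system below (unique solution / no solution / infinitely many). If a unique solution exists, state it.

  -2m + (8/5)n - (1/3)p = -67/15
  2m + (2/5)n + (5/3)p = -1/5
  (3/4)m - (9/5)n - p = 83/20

m = -1/3, n = -3, p = 1

Row-reduce the augmented matrix:
R1 ← R1 / (-2).
R2 ← R2 − 2·R1.
R3 ← R3 − 3/4·R1.
R2 ← R2 / (2).
R1 ← R1 + 4/5·R2.
R3 ← R3 + 6/5·R2.
R3 ← R3 / (-13/40).
R1 ← R1 − 7/10·R3.
R2 ← R2 − 2/3·R3.
Reading off the reduced rows gives m = -1/3, n = -3, p = 1.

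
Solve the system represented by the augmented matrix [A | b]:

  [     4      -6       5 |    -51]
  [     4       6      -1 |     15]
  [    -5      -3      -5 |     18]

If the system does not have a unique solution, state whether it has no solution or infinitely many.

Row-reduce the augmented matrix:
R1 ← R1 / (4).
R2 ← R2 − 4·R1.
R3 ← R3 + 5·R1.
R2 ← R2 / (12).
R1 ← R1 + 3/2·R2.
R3 ← R3 + 21/2·R2.
R3 ← R3 / (-4).
R1 ← R1 − 1/2·R3.
R2 ← R2 + 1/2·R3.
Reading off the reduced rows gives x_1 = -3, x_2 = 4, x_3 = -3.

x_1 = -3, x_2 = 4, x_3 = -3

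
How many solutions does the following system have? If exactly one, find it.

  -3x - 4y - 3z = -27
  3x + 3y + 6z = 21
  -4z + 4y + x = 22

Row-reduce the augmented matrix:
R1 ← R1 / (-3).
R2 ← R2 − 3·R1.
R3 ← R3 − 1·R1.
R2 ← R2 / (-1).
R1 ← R1 − 4/3·R2.
R3 ← R3 − 8/3·R2.
R3 ← R3 / (3).
R1 ← R1 − 5·R3.
R2 ← R2 + 3·R3.
Reading off the reduced rows gives x = 6, y = 3, z = -1.

x = 6, y = 3, z = -1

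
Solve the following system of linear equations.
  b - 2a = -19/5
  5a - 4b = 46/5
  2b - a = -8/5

Row-reduce the augmented matrix:
R1 ← R1 / (-2).
R2 ← R2 − 5·R1.
R3 ← R3 + 1·R1.
R2 ← R2 / (-3/2).
R1 ← R1 + 1/2·R2.
R3 ← R3 − 3/2·R2.
R3 reduces to 0 = 0, so the extra equation is consistent.
Reading off the reduced rows gives a = 2, b = 1/5.

a = 2, b = 1/5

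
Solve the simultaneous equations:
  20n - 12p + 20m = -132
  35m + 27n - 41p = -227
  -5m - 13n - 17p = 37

infinitely many solutions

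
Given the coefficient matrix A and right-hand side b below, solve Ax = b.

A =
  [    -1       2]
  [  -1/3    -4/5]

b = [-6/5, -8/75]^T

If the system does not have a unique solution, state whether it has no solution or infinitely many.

x_1 = 4/5, x_2 = -1/5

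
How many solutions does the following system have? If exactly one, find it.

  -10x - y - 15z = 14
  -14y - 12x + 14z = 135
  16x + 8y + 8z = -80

Row-reduce:
R1 ← R1 / (-10).
R2 ← R2 + 12·R1.
R3 ← R3 − 16·R1.
R2 ← R2 / (-64/5).
R1 ← R1 − 1/10·R2.
R3 ← R3 − 32/5·R2.
Row 3 reduces to 0 = 3/2, a contradiction. The system is inconsistent.

no solution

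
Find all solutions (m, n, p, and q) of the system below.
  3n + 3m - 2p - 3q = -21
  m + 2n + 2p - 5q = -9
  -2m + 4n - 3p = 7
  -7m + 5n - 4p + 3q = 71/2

Row-reduce:
R1 ← R1 / (3).
R2 ← R2 − 1·R1.
R3 ← R3 + 2·R1.
R4 ← R4 + 7·R1.
R1 ← R1 − 1·R2.
R3 ← R3 − 6·R2.
R4 ← R4 − 12·R2.
R3 ← R3 / (-61/3).
R1 ← R1 + 10/3·R3.
R2 ← R2 − 8/3·R3.
R4 ← R4 + 122/3·R3.
Row 4 reduces to 0 = 1/2, a contradiction. The system is inconsistent.

no solution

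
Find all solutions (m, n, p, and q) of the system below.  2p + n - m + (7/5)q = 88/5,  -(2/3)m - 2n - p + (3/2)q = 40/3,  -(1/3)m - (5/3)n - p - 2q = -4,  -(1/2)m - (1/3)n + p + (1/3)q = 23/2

Row-reduce the augmented matrix:
R1 ← R1 / (-1).
R2 ← R2 + 2/3·R1.
R3 ← R3 + 1/3·R1.
R4 ← R4 + 1/2·R1.
R2 ← R2 / (-8/3).
R1 ← R1 + 1·R2.
R3 ← R3 + 2·R2.
R4 ← R4 + 5/6·R2.
R3 ← R3 / (1/12).
R1 ← R1 + 9/8·R3.
R2 ← R2 − 7/8·R3.
R4 ← R4 − 35/48·R3.
R4 ← R4 / (2971/120).
R1 ← R1 + 813/20·R4.
R2 ← R2 − 603/20·R4.
R3 ← R3 + 347/10·R4.
Reading off the reduced rows gives m = -5, n = -5, p = 6, q = 4.

m = -5, n = -5, p = 6, q = 4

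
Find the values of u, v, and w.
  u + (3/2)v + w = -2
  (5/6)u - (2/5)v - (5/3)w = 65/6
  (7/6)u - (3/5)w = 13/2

u = 3, v = 0, w = -5

Row-reduce the augmented matrix:
R2 ← R2 − 5/6·R1.
R3 ← R3 − 7/6·R1.
R2 ← R2 / (-33/20).
R1 ← R1 − 3/2·R2.
R3 ← R3 + 7/4·R2.
R3 ← R3 / (146/165).
R1 ← R1 + 14/11·R3.
R2 ← R2 − 50/33·R3.
Reading off the reduced rows gives u = 3, v = 0, w = -5.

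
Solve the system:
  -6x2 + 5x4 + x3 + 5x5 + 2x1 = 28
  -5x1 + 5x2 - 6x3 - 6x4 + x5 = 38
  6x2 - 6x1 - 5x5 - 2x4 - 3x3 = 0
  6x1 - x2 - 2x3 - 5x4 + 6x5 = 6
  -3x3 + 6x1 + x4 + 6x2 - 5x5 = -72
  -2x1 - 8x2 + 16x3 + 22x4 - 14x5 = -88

x1 = -6, x2 = -2, x3 = -2, x4 = 0, x5 = 6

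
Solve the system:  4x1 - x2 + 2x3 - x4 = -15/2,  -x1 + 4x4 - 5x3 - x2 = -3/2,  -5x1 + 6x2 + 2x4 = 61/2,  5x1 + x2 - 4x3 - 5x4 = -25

x1 = -3/2, x2 = 3, x3 = 2, x4 = 5/2

Row-reduce the augmented matrix:
R1 ← R1 / (4).
R2 ← R2 + 1·R1.
R3 ← R3 + 5·R1.
R4 ← R4 − 5·R1.
R2 ← R2 / (-5/4).
R1 ← R1 + 1/4·R2.
R3 ← R3 − 19/4·R2.
R4 ← R4 − 9/4·R2.
R3 ← R3 / (-73/5).
R1 ← R1 − 7/5·R3.
R2 ← R2 − 18/5·R3.
R4 ← R4 + 73/5·R3.
R4 ← R4 / (-12).
R1 ← R1 − 32/73·R4.
R2 ← R2 − 51/73·R4.
R3 ← R3 + 75/73·R4.
Reading off the reduced rows gives x1 = -3/2, x2 = 3, x3 = 2, x4 = 5/2.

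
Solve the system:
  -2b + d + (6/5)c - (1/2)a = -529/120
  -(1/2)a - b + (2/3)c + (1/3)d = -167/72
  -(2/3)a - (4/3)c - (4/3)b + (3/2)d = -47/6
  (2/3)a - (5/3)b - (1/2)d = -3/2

Row-reduce the augmented matrix:
R1 ← R1 / (-1/2).
R2 ← R2 + 1/2·R1.
R3 ← R3 + 2/3·R1.
R4 ← R4 − 2/3·R1.
R1 ← R1 − 4·R2.
R3 ← R3 − 4/3·R2.
R4 ← R4 + 13/3·R2.
R3 ← R3 / (-20/9).
R1 ← R1 + 4/15·R3.
R2 ← R2 + 8/15·R3.
R4 ← R4 + 32/45·R3.
R4 ← R4 / (-359/150).
R1 ← R1 − 27/50·R4.
R2 ← R2 + 23/25·R4.
R3 ← R3 + 19/40·R4.
Reading off the reduced rows gives a = 7/4, b = 2, c = 3/2, d = -4/3.

a = 7/4, b = 2, c = 3/2, d = -4/3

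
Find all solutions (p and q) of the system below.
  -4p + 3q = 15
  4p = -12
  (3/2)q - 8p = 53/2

no solution

Row-reduce:
R1 ← R1 / (-4).
R2 ← R2 − 4·R1.
R3 ← R3 + 8·R1.
R2 ← R2 / (3).
R1 ← R1 + 3/4·R2.
R3 ← R3 + 9/2·R2.
Row 3 reduces to 0 = 1, a contradiction. The system is inconsistent.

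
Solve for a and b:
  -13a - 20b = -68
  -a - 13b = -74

a = -4, b = 6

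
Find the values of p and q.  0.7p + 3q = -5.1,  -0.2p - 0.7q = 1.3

p = -3, q = -1

Row-reduce the augmented matrix:
R1 ← R1 / (7/10).
R2 ← R2 + 1/5·R1.
R2 ← R2 / (11/70).
R1 ← R1 − 30/7·R2.
Reading off the reduced rows gives p = -3, q = -1.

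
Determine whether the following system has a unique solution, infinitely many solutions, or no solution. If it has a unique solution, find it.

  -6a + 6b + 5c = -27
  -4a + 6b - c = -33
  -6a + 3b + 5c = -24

a = 6, b = -1, c = 3

Row-reduce the augmented matrix:
R1 ← R1 / (-6).
R2 ← R2 + 4·R1.
R3 ← R3 + 6·R1.
R2 ← R2 / (2).
R1 ← R1 + 1·R2.
R3 ← R3 + 3·R2.
R3 ← R3 / (-13/2).
R1 ← R1 + 3·R3.
R2 ← R2 + 13/6·R3.
Reading off the reduced rows gives a = 6, b = -1, c = 3.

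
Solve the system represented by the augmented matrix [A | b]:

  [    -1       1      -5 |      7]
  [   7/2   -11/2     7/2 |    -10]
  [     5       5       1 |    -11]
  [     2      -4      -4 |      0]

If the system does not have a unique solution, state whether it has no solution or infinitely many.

Row-reduce:
R1 ← R1 / (-1).
R2 ← R2 − 7/2·R1.
R3 ← R3 − 5·R1.
R4 ← R4 − 2·R1.
R2 ← R2 / (-2).
R1 ← R1 + 1·R2.
R3 ← R3 − 10·R2.
R4 ← R4 + 2·R2.
R3 ← R3 / (-94).
R1 ← R1 − 12·R3.
R2 ← R2 − 7·R3.
Row 4 reduces to 0 = -1/2, a contradiction. The system is inconsistent.

no solution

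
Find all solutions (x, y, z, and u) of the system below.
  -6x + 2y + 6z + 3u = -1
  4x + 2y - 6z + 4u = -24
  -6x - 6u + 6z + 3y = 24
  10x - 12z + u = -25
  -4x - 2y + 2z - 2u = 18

no solution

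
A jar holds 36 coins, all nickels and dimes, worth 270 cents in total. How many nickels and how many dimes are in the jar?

nickels: 18, dimes: 18

Let n = nickels, d = dimes.
  n + d = 36
  5n + 10d = 270
Row-reduce the augmented matrix:
R2 ← R2 − 5·R1.
R2 ← R2 / (5).
R1 ← R1 − 1·R2.
Reading off the reduced rows gives n = 18, d = 18.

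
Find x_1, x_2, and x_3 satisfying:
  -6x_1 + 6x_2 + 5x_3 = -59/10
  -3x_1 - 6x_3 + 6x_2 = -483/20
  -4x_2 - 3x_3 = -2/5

x_1 = 5/4, x_2 = -7/5, x_3 = 2

Row-reduce the augmented matrix:
R1 ← R1 / (-6).
R2 ← R2 + 3·R1.
R2 ← R2 / (3).
R1 ← R1 + 1·R2.
R3 ← R3 + 4·R2.
R3 ← R3 / (-43/3).
R1 ← R1 + 11/3·R3.
R2 ← R2 + 17/6·R3.
Reading off the reduced rows gives x_1 = 5/4, x_2 = -7/5, x_3 = 2.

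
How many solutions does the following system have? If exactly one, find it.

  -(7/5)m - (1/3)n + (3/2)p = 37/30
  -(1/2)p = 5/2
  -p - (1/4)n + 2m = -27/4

Row-reduce the augmented matrix:
R1 ← R1 / (-7/5).
R3 ← R3 − 2·R1.
Swap R2 and R3.
R2 ← R2 / (-61/84).
R1 ← R1 − 5/21·R2.
R3 ← R3 / (-1/2).
R1 ← R1 + 85/122·R3.
R2 ← R2 + 96/61·R3.
Reading off the reduced rows gives m = -6, n = -1, p = -5.

m = -6, n = -1, p = -5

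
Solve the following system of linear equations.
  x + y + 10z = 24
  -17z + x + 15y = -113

infinitely many solutions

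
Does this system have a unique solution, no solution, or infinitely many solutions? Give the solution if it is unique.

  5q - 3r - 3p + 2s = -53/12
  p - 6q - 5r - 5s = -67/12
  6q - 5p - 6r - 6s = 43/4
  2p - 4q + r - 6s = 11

p = -7/4, q = 1/2, r = 5/2, s = -7/3

Row-reduce the augmented matrix:
R1 ← R1 / (-3).
R2 ← R2 − 1·R1.
R3 ← R3 + 5·R1.
R4 ← R4 − 2·R1.
R2 ← R2 / (-13/3).
R1 ← R1 + 5/3·R2.
R3 ← R3 + 7/3·R2.
R4 ← R4 + 2/3·R2.
R3 ← R3 / (29/13).
R1 ← R1 − 43/13·R3.
R2 ← R2 − 18/13·R3.
R4 ← R4 + 1/13·R3.
R4 ← R4 / (-123/29).
R1 ← R1 − 330/29·R4.
R2 ← R2 − 155/29·R4.
R3 ← R3 + 91/29·R4.
Reading off the reduced rows gives p = -7/4, q = 1/2, r = 5/2, s = -7/3.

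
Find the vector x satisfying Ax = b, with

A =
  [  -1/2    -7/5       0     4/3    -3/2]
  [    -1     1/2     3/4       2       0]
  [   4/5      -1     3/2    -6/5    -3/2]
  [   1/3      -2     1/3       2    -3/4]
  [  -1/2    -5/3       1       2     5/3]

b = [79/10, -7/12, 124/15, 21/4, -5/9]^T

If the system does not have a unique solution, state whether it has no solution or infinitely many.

x_1 = -2, x_2 = -8/3, x_3 = 1, x_4 = -1, x_5 = -3

Row-reduce the augmented matrix:
R1 ← R1 / (-1/2).
R2 ← R2 + 1·R1.
R3 ← R3 − 4/5·R1.
R4 ← R4 − 1/3·R1.
R5 ← R5 + 1/2·R1.
R2 ← R2 / (33/10).
R1 ← R1 − 14/5·R2.
R3 ← R3 + 81/25·R2.
R4 ← R4 + 44/15·R2.
R5 ← R5 + 4/15·R2.
R3 ← R3 / (123/55).
R1 ← R1 + 7/11·R3.
R2 ← R2 − 5/22·R3.
R4 ← R4 − 1·R3.
R5 ← R5 − 35/33·R3.
R4 ← R4 / (2404/1107).
R1 ← R1 + 746/369·R4.
R2 ← R2 + 85/369·R4.
R3 ← R3 − 46/369·R4.
R5 ← R5 − 532/1107·R4.
R5 ← R5 / (8569/2404).
R1 ← R1 − 6893/4808·R5.
R2 ← R2 − 11045/9616·R5.
R3 ← R3 + 2423/4808·R5.
R4 ← R4 − 5949/9616·R5.
Reading off the reduced rows gives x_1 = -2, x_2 = -8/3, x_3 = 1, x_4 = -1, x_5 = -3.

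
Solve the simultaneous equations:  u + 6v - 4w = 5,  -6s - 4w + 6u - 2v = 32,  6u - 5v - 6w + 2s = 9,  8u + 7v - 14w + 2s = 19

infinitely many solutions

Row-reduce:
R2 ← R2 − 6·R1.
R3 ← R3 − 6·R1.
R4 ← R4 − 8·R1.
R2 ← R2 / (-38).
R1 ← R1 − 6·R2.
R3 ← R3 + 41·R2.
R4 ← R4 + 41·R2.
R3 ← R3 / (-68/19).
R1 ← R1 + 16/19·R3.
R2 ← R2 + 10/19·R3.
R4 ← R4 + 68/19·R3.
Rank is 3 with 4 unknowns, leaving s free.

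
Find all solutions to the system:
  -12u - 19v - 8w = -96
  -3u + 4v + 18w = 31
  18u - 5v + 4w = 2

u = 1, v = 4, w = 1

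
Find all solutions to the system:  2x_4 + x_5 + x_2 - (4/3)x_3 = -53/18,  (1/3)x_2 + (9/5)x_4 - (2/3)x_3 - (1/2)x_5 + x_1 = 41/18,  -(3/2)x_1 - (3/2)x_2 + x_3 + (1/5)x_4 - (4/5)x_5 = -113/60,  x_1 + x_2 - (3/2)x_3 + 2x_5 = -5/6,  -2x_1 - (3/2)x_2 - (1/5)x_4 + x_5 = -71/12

x_1 = 3, x_2 = -1/2, x_3 = 4/3, x_4 = 0, x_5 = -2/3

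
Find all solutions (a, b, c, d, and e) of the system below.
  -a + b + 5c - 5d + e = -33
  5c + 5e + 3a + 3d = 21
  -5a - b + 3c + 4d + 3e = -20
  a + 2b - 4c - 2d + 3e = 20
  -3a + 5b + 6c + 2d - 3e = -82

a = 6, b = -6, c = -4, d = 1, e = 4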